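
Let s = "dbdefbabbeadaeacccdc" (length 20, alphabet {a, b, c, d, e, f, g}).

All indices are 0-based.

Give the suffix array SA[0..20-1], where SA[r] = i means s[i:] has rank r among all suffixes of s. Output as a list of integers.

rank→(start, suffix):
  0 → (6, 'abbeadaeacccdc')
  1 → (14, 'acccdc')
  2 → (10, 'adaeacccdc')
  3 → (12, 'aeacccdc')
  4 → (5, 'babbeadaeacccdc')
  5 → (7, 'bbeadaeacccdc')
  6 → (1, 'bdefbabbeadaeacccdc')
  7 → (8, 'beadaeacccdc')
  8 → (19, 'c')
  9 → (15, 'cccdc')
  10 → (16, 'ccdc')
  11 → (17, 'cdc')
  12 → (11, 'daeacccdc')
  13 → (0, 'dbdefbabbeadaeacccdc')
  14 → (18, 'dc')
  15 → (2, 'defbabbeadaeacccdc')
  16 → (13, 'eacccdc')
  17 → (9, 'eadaeacccdc')
  18 → (3, 'efbabbeadaeacccdc')
  19 → (4, 'fbabbeadaeacccdc')

[6, 14, 10, 12, 5, 7, 1, 8, 19, 15, 16, 17, 11, 0, 18, 2, 13, 9, 3, 4]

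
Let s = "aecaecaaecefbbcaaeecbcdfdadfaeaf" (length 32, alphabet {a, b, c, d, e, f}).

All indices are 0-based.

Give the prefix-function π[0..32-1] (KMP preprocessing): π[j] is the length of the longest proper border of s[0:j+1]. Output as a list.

[0, 0, 0, 1, 2, 3, 4, 1, 2, 3, 0, 0, 0, 0, 0, 1, 1, 2, 0, 0, 0, 0, 0, 0, 0, 1, 0, 0, 1, 2, 1, 0]

π[0] = 0
j=1 s[j]='e': π[1]=0 (border '')
j=2 s[j]='c': π[2]=0 (border '')
j=3 s[j]='a': π[3]=1 (border 'a')
j=4 s[j]='e': π[4]=2 (border 'ae')
j=5 s[j]='c': π[5]=3 (border 'aec')
j=6 s[j]='a': π[6]=4 (border 'aeca')
j=7 s[j]='a': k: 4→1→0; π[7]=1 (border 'a')
j=8 s[j]='e': π[8]=2 (border 'ae')
j=9 s[j]='c': π[9]=3 (border 'aec')
j=10 s[j]='e': k: 3→0; π[10]=0 (border '')
j=11 s[j]='f': π[11]=0 (border '')
j=12 s[j]='b': π[12]=0 (border '')
j=13 s[j]='b': π[13]=0 (border '')
j=14 s[j]='c': π[14]=0 (border '')
j=15 s[j]='a': π[15]=1 (border 'a')
j=16 s[j]='a': k: 1→0; π[16]=1 (border 'a')
j=17 s[j]='e': π[17]=2 (border 'ae')
j=18 s[j]='e': k: 2→0; π[18]=0 (border '')
j=19 s[j]='c': π[19]=0 (border '')
j=20 s[j]='b': π[20]=0 (border '')
j=21 s[j]='c': π[21]=0 (border '')
j=22 s[j]='d': π[22]=0 (border '')
j=23 s[j]='f': π[23]=0 (border '')
j=24 s[j]='d': π[24]=0 (border '')
j=25 s[j]='a': π[25]=1 (border 'a')
j=26 s[j]='d': k: 1→0; π[26]=0 (border '')
j=27 s[j]='f': π[27]=0 (border '')
j=28 s[j]='a': π[28]=1 (border 'a')
j=29 s[j]='e': π[29]=2 (border 'ae')
j=30 s[j]='a': k: 2→0; π[30]=1 (border 'a')
j=31 s[j]='f': k: 1→0; π[31]=0 (border '')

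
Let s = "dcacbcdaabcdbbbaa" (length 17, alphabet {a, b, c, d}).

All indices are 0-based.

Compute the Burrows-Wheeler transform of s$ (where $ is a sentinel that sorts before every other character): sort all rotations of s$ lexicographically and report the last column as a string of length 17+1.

aabdacbbdcadabbcc$

rank  rotation            last
    0  $dcacbcdaabcdbbbaa  a
    1  a$dcacbcdaabcdbbba  a
    2  aa$dcacbcdaabcdbbb  b
    3  aabcdbbbaa$dcacbcd  d
    4  abcdbbbaa$dcacbcda  a
    5  acbcdaabcdbbbaa$dc  c
    6  baa$dcacbcdaabcdbb  b
    7  bbaa$dcacbcdaabcdb  b
    8  bbbaa$dcacbcdaabcd  d
    9  bcdaabcdbbbaa$dcac  c
   10  bcdbbbaa$dcacbcdaa  a
   11  cacbcdaabcdbbbaa$d  d
   12  cbcdaabcdbbbaa$dca  a
   13  cdaabcdbbbaa$dcacb  b
   14  cdbbbaa$dcacbcdaab  b
   15  daabcdbbbaa$dcacbc  c
   16  dbbbaa$dcacbcdaabc  c
   17  dcacbcdaabcdbbbaa$  $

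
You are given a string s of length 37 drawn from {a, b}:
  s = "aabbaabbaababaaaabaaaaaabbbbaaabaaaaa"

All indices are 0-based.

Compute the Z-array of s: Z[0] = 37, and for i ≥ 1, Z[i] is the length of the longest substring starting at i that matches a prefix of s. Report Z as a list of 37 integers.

Z[0]=37
i=1: i≥r, start 0; Z[1]=1 scan→box=[1,2)
i=2: i≥r, start 0; Z[2]=0
i=3: i≥r, start 0; Z[3]=0
i=4: i≥r, start 0; Z[4]=7 scan→box=[4,11)
i=5: min(r-i=6, Z[1]=1)=1; Z[5]=1
i=6: min(r-i=5, Z[2]=0)=0; Z[6]=0
i=7: min(r-i=4, Z[3]=0)=0; Z[7]=0
i=8: min(r-i=3, Z[4]=7)=3; Z[8]=3
i=9: min(r-i=2, Z[5]=1)=1; Z[9]=1
i=10: min(r-i=1, Z[6]=0)=0; Z[10]=0
i=11: i≥r, start 0; Z[11]=1 scan→box=[11,12)
i=12: i≥r, start 0; Z[12]=0
i=13: i≥r, start 0; Z[13]=2 scan→box=[13,15)
i=14: min(r-i=1, Z[1]=1)=1; Z[14]=2 scan→box=[14,16)
i=15: min(r-i=1, Z[1]=1)=1; Z[15]=3 scan→box=[15,18)
i=16: min(r-i=2, Z[1]=1)=1; Z[16]=1
i=17: min(r-i=1, Z[2]=0)=0; Z[17]=0
i=18: i≥r, start 0; Z[18]=2 scan→box=[18,20)
i=19: min(r-i=1, Z[1]=1)=1; Z[19]=2 scan→box=[19,21)
i=20: min(r-i=1, Z[1]=1)=1; Z[20]=2 scan→box=[20,22)
i=21: min(r-i=1, Z[1]=1)=1; Z[21]=2 scan→box=[21,23)
i=22: min(r-i=1, Z[1]=1)=1; Z[22]=4 scan→box=[22,26)
i=23: min(r-i=3, Z[1]=1)=1; Z[23]=1
i=24: min(r-i=2, Z[2]=0)=0; Z[24]=0
i=25: min(r-i=1, Z[3]=0)=0; Z[25]=0
i=26: i≥r, start 0; Z[26]=0
i=27: i≥r, start 0; Z[27]=0
i=28: i≥r, start 0; Z[28]=2 scan→box=[28,30)
i=29: min(r-i=1, Z[1]=1)=1; Z[29]=3 scan→box=[29,32)
i=30: min(r-i=2, Z[1]=1)=1; Z[30]=1
i=31: min(r-i=1, Z[2]=0)=0; Z[31]=0
i=32: i≥r, start 0; Z[32]=2 scan→box=[32,34)
i=33: min(r-i=1, Z[1]=1)=1; Z[33]=2 scan→box=[33,35)
i=34: min(r-i=1, Z[1]=1)=1; Z[34]=2 scan→box=[34,36)
i=35: min(r-i=1, Z[1]=1)=1; Z[35]=2 scan→box=[35,37)
i=36: min(r-i=1, Z[1]=1)=1; Z[36]=1

[37, 1, 0, 0, 7, 1, 0, 0, 3, 1, 0, 1, 0, 2, 2, 3, 1, 0, 2, 2, 2, 2, 4, 1, 0, 0, 0, 0, 2, 3, 1, 0, 2, 2, 2, 2, 1]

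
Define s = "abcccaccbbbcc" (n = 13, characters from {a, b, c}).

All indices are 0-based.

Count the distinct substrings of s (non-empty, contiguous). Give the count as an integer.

rank | idx | suffix
   0 |   0 | abcccaccbbbcc
   1 |   5 | accbbbcc
   2 |   8 | bbbcc
   3 |   9 | bbcc
   4 |  10 | bcc
   5 |   1 | bcccaccbbbcc
   6 |  12 | c
   7 |   4 | caccbbbcc
   8 |   7 | cbbbcc
   9 |  11 | cc
  10 |   3 | ccaccbbbcc
  11 |   6 | ccbbbcc
  12 |   2 | cccaccbbbcc

SA = [0, 5, 8, 9, 10, 1, 12, 4, 7, 11, 3, 6, 2]
rank  pair      lcp
   1  s[0:],s[5:]  1  'a'
   2  s[5:],s[8:]  0  ''
   3  s[8:],s[9:]  2  'bb'
   4  s[9:],s[10:]  1  'b'
   5  s[10:],s[1:]  3  'bcc'
   6  s[1:],s[12:]  0  ''
   7  s[12:],s[4:]  1  'c'
   8  s[4:],s[7:]  1  'c'
   9  s[7:],s[11:]  1  'c'
  10  s[11:],s[3:]  2  'cc'
  11  s[3:],s[6:]  2  'cc'
  12  s[6:],s[2:]  2  'cc'

n(n+1)/2 = 13·14/2 = 91
Σ LCP = 0 + 1 + 0 + 2 + 1 + 3 + 0 + 1 + 1 + 1 + 2 + 2 + 2 = 16
distinct = 91 − 16 = 75

75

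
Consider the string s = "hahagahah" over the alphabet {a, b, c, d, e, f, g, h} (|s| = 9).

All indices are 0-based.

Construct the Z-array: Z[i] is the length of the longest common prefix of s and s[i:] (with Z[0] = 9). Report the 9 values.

Z[0]=9
i=1: outside box; Z[1]=0
i=2: outside box; Z[2]=2 scan→box=[2,4)
i=3: min(r-i=1, Z[1]=0)=0; Z[3]=0
i=4: outside box; Z[4]=0
i=5: outside box; Z[5]=0
i=6: outside box; Z[6]=3 scan→box=[6,9)
i=7: min(r-i=2, Z[1]=0)=0; Z[7]=0
i=8: min(r-i=1, Z[2]=2)=1; Z[8]=1

[9, 0, 2, 0, 0, 0, 3, 0, 1]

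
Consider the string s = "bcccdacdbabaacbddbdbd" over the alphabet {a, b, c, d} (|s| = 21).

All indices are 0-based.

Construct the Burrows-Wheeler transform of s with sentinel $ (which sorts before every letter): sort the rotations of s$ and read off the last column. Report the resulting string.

rank  rotation                last
    0  $bcccdacdbabaacbddbdbd  d
    1  aacbddbdbd$bcccdacdbab  b
    2  abaacbddbdbd$bcccdacdb  b
    3  acbddbdbd$bcccdacdbaba  a
    4  acdbabaacbddbdbd$bcccd  d
    5  baacbddbdbd$bcccdacdba  a
    6  babaacbddbdbd$bcccdacd  d
    7  bcccdacdbabaacbddbdbd$  $
    8  bd$bcccdacdbabaacbddbd  d
    9  bdbd$bcccdacdbabaacbdd  d
   10  bddbdbd$bcccdacdbabaac  c
   11  cbddbdbd$bcccdacdbabaa  a
   12  cccdacdbabaacbddbdbd$b  b
   13  ccdacdbabaacbddbdbd$bc  c
   14  cdacdbabaacbddbdbd$bcc  c
   15  cdbabaacbddbdbd$bcccda  a
   16  d$bcccdacdbabaacbddbdb  b
   17  dacdbabaacbddbdbd$bccc  c
   18  dbabaacbddbdbd$bcccdac  c
   19  dbd$bcccdacdbabaacbddb  b
   20  dbdbd$bcccdacdbabaacbd  d
   21  ddbdbd$bcccdacdbabaacb  b

dbbadad$ddcabccabccbdb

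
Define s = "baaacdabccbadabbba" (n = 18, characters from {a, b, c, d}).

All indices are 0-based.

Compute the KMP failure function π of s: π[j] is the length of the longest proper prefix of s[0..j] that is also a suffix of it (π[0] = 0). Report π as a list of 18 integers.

π[0] = 0
j=1 s[j]='a': π[1]=0 (border '')
j=2 s[j]='a': π[2]=0 (border '')
j=3 s[j]='a': π[3]=0 (border '')
j=4 s[j]='c': π[4]=0 (border '')
j=5 s[j]='d': π[5]=0 (border '')
j=6 s[j]='a': π[6]=0 (border '')
j=7 s[j]='b': π[7]=1 (border 'b')
j=8 s[j]='c': k: 1→0; π[8]=0 (border '')
j=9 s[j]='c': π[9]=0 (border '')
j=10 s[j]='b': π[10]=1 (border 'b')
j=11 s[j]='a': π[11]=2 (border 'ba')
j=12 s[j]='d': k: 2→0; π[12]=0 (border '')
j=13 s[j]='a': π[13]=0 (border '')
j=14 s[j]='b': π[14]=1 (border 'b')
j=15 s[j]='b': k: 1→0; π[15]=1 (border 'b')
j=16 s[j]='b': k: 1→0; π[16]=1 (border 'b')
j=17 s[j]='a': π[17]=2 (border 'ba')

[0, 0, 0, 0, 0, 0, 0, 1, 0, 0, 1, 2, 0, 0, 1, 1, 1, 2]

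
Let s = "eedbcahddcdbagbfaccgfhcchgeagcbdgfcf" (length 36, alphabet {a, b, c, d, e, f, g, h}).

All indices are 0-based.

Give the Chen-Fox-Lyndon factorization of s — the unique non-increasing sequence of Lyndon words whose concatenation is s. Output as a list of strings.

emit factor 1: 'e' (i=0, period=1)
emit factor 2: 'e' (i=1, period=1)
emit factor 3: 'd' (i=2, period=1)
emit factor 4: 'bc' (i=3, period=2)
emit factor 5: 'ahddcdb' (i=5, period=7)
emit factor 6: 'agbf' (i=12, period=4)
emit factor 7: 'accgfhcchgeagcbdgfcf' (i=16, period=20)

["e", "e", "d", "bc", "ahddcdb", "agbf", "accgfhcchgeagcbdgfcf"]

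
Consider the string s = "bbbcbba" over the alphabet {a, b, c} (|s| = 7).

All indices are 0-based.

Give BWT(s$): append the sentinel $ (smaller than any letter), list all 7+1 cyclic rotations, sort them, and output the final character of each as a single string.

abbc$bbb

rank  rotation  last
    0  $bbbcbba  a
    1  a$bbbcbb  b
    2  ba$bbbcb  b
    3  bba$bbbc  c
    4  bbbcbba$  $
    5  bbcbba$b  b
    6  bcbba$bb  b
    7  cbba$bbb  b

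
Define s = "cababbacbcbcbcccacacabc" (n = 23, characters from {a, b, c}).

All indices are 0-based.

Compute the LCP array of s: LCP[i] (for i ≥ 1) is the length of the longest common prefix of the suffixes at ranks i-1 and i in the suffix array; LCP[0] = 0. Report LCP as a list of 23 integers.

[0, 2, 2, 1, 3, 2, 0, 2, 1, 1, 2, 4, 2, 0, 1, 3, 2, 4, 1, 5, 3, 1, 2]

rank | idx | suffix
   0 |   1 | ababbacbcbcbcccacacabc
   1 |   3 | abbacbcbcbcccacacabc
   2 |  20 | abc
   3 |  18 | acabc
   4 |  16 | acacabc
   5 |   6 | acbcbcbcccacacabc
   6 |   2 | babbacbcbcbcccacacabc
   7 |   5 | bacbcbcbcccacacabc
   8 |   4 | bbacbcbcbcccacacabc
   9 |  21 | bc
  10 |   8 | bcbcbcccacacabc
  11 |  10 | bcbcccacacabc
  12 |  12 | bcccacacabc
  13 |  22 | c
  14 |   0 | cababbacbcbcbcccacacabc
  15 |  19 | cabc
  16 |  17 | cacabc
  17 |  15 | cacacabc
  18 |   7 | cbcbcbcccacacabc
  19 |   9 | cbcbcccacacabc
  20 |  11 | cbcccacacabc
  21 |  14 | ccacacabc
  22 |  13 | cccacacabc

SA = [1, 3, 20, 18, 16, 6, 2, 5, 4, 21, 8, 10, 12, 22, 0, 19, 17, 15, 7, 9, 11, 14, 13]
i: (SA[i-1],SA[i]) lcp shared
  1: (1,3) 2 'ab'
  2: (3,20) 2 'ab'
  3: (20,18) 1 'a'
  4: (18,16) 3 'aca'
  5: (16,6) 2 'ac'
  6: (6,2) 0 ''
  7: (2,5) 2 'ba'
  8: (5,4) 1 'b'
  9: (4,21) 1 'b'
  10: (21,8) 2 'bc'
  11: (8,10) 4 'bcbc'
  12: (10,12) 2 'bc'
  13: (12,22) 0 ''
  14: (22,0) 1 'c'
  15: (0,19) 3 'cab'
  16: (19,17) 2 'ca'
  17: (17,15) 4 'caca'
  18: (15,7) 1 'c'
  19: (7,9) 5 'cbcbc'
  20: (9,11) 3 'cbc'
  21: (11,14) 1 'c'
  22: (14,13) 2 'cc'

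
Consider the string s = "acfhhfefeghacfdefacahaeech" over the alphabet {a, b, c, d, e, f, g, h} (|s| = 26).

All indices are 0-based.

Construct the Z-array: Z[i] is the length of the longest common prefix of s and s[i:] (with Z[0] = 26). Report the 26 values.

Z[0]=26
i=1: i≥r, start 0; Z[1]=0
i=2: i≥r, start 0; Z[2]=0
i=3: i≥r, start 0; Z[3]=0
i=4: i≥r, start 0; Z[4]=0
i=5: i≥r, start 0; Z[5]=0
i=6: i≥r, start 0; Z[6]=0
i=7: i≥r, start 0; Z[7]=0
i=8: i≥r, start 0; Z[8]=0
i=9: i≥r, start 0; Z[9]=0
i=10: i≥r, start 0; Z[10]=0
i=11: i≥r, start 0; Z[11]=3 scan→box=[11,14)
i=12: min(r-i=2, Z[1]=0)=0; Z[12]=0
i=13: min(r-i=1, Z[2]=0)=0; Z[13]=0
i=14: i≥r, start 0; Z[14]=0
i=15: i≥r, start 0; Z[15]=0
i=16: i≥r, start 0; Z[16]=0
i=17: i≥r, start 0; Z[17]=2 scan→box=[17,19)
i=18: min(r-i=1, Z[1]=0)=0; Z[18]=0
i=19: i≥r, start 0; Z[19]=1 scan→box=[19,20)
i=20: i≥r, start 0; Z[20]=0
i=21: i≥r, start 0; Z[21]=1 scan→box=[21,22)
i=22: i≥r, start 0; Z[22]=0
i=23: i≥r, start 0; Z[23]=0
i=24: i≥r, start 0; Z[24]=0
i=25: i≥r, start 0; Z[25]=0

[26, 0, 0, 0, 0, 0, 0, 0, 0, 0, 0, 3, 0, 0, 0, 0, 0, 2, 0, 1, 0, 1, 0, 0, 0, 0]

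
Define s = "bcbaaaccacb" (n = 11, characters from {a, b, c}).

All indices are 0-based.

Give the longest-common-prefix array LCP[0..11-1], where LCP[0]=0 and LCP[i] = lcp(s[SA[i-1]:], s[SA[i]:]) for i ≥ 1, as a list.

[0, 2, 1, 2, 0, 1, 1, 0, 1, 2, 1]

sorted suffixes:
  #0 SA[0]=3  'aaaccacb'
  #1 SA[1]=4  'aaccacb'
  #2 SA[2]=8  'acb'
  #3 SA[3]=5  'accacb'
  #4 SA[4]=10  'b'
  #5 SA[5]=2  'baaaccacb'
  #6 SA[6]=0  'bcbaaaccacb'
  #7 SA[7]=7  'cacb'
  #8 SA[8]=9  'cb'
  #9 SA[9]=1  'cbaaaccacb'
  #10 SA[10]=6  'ccacb'

SA = [3, 4, 8, 5, 10, 2, 0, 7, 9, 1, 6]
[i] adj suffixes → lcp
  [1] 3/4 → 2 ('aa')
  [2] 4/8 → 1 ('a')
  [3] 8/5 → 2 ('ac')
  [4] 5/10 → 0 ('')
  [5] 10/2 → 1 ('b')
  [6] 2/0 → 1 ('b')
  [7] 0/7 → 0 ('')
  [8] 7/9 → 1 ('c')
  [9] 9/1 → 2 ('cb')
  [10] 1/6 → 1 ('c')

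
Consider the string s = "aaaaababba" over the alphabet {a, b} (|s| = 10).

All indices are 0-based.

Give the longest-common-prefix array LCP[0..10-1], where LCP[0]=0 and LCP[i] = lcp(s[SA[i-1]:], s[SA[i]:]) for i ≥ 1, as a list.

rank | idx | suffix
   0 |   9 | a
   1 |   0 | aaaaababba
   2 |   1 | aaaababba
   3 |   2 | aaababba
   4 |   3 | aababba
   5 |   4 | ababba
   6 |   6 | abba
   7 |   8 | ba
   8 |   5 | babba
   9 |   7 | bba

SA = [9, 0, 1, 2, 3, 4, 6, 8, 5, 7]
rank  pair      lcp
   1  s[9:],s[0:]  1  'a'
   2  s[0:],s[1:]  4  'aaaa'
   3  s[1:],s[2:]  3  'aaa'
   4  s[2:],s[3:]  2  'aa'
   5  s[3:],s[4:]  1  'a'
   6  s[4:],s[6:]  2  'ab'
   7  s[6:],s[8:]  0  ''
   8  s[8:],s[5:]  2  'ba'
   9  s[5:],s[7:]  1  'b'

[0, 1, 4, 3, 2, 1, 2, 0, 2, 1]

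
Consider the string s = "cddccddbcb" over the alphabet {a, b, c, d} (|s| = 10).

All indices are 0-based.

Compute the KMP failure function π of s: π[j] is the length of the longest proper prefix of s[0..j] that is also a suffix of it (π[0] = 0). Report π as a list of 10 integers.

π[0] = 0
j=1 s[j]='d': π[1]=0 (border '')
j=2 s[j]='d': π[2]=0 (border '')
j=3 s[j]='c': π[3]=1 (border 'c')
j=4 s[j]='c': k: 1→0; π[4]=1 (border 'c')
j=5 s[j]='d': π[5]=2 (border 'cd')
j=6 s[j]='d': π[6]=3 (border 'cdd')
j=7 s[j]='b': k: 3→0; π[7]=0 (border '')
j=8 s[j]='c': π[8]=1 (border 'c')
j=9 s[j]='b': k: 1→0; π[9]=0 (border '')

[0, 0, 0, 1, 1, 2, 3, 0, 1, 0]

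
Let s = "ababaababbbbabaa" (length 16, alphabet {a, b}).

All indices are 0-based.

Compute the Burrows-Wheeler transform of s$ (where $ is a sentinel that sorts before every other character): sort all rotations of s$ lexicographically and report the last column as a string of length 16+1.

rank  rotation           last
    0  $ababaababbbbabaa  a
    1  a$ababaababbbbaba  a
    2  aa$ababaababbbbab  b
    3  aababbbbabaa$abab  b
    4  abaa$ababaababbbb  b
    5  abaababbbbabaa$ab  b
    6  ababaababbbbabaa$  $
    7  ababbbbabaa$ababa  a
    8  abbbbabaa$ababaab  b
    9  baa$ababaababbbba  a
   10  baababbbbabaa$aba  a
   11  babaa$ababaababbb  b
   12  babaababbbbabaa$a  a
   13  babbbbabaa$ababaa  a
   14  bbabaa$ababaababb  b
   15  bbbabaa$ababaabab  b
   16  bbbbabaa$ababaaba  a

aabbbb$abaabaabba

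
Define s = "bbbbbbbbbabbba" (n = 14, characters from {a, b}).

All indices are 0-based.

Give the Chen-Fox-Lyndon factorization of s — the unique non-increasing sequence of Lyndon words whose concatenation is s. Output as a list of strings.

emit factor 1: 'b' (i=0, period=1)
emit factor 2: 'b' (i=1, period=1)
emit factor 3: 'b' (i=2, period=1)
emit factor 4: 'b' (i=3, period=1)
emit factor 5: 'b' (i=4, period=1)
emit factor 6: 'b' (i=5, period=1)
emit factor 7: 'b' (i=6, period=1)
emit factor 8: 'b' (i=7, period=1)
emit factor 9: 'b' (i=8, period=1)
emit factor 10: 'abbb' (i=9, period=4)
emit factor 11: 'a' (i=13, period=1)

["b", "b", "b", "b", "b", "b", "b", "b", "b", "abbb", "a"]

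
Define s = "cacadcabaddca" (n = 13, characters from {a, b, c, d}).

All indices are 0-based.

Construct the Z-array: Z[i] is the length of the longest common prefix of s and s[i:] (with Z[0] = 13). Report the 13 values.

[13, 0, 2, 0, 0, 2, 0, 0, 0, 0, 0, 2, 0]

Z[0]=13
i=1: outside box; Z[1]=0
i=2: outside box; Z[2]=2 scan→box=[2,4)
i=3: min(r-i=1, Z[1]=0)=0; Z[3]=0
i=4: outside box; Z[4]=0
i=5: outside box; Z[5]=2 scan→box=[5,7)
i=6: min(r-i=1, Z[1]=0)=0; Z[6]=0
i=7: outside box; Z[7]=0
i=8: outside box; Z[8]=0
i=9: outside box; Z[9]=0
i=10: outside box; Z[10]=0
i=11: outside box; Z[11]=2 scan→box=[11,13)
i=12: min(r-i=1, Z[1]=0)=0; Z[12]=0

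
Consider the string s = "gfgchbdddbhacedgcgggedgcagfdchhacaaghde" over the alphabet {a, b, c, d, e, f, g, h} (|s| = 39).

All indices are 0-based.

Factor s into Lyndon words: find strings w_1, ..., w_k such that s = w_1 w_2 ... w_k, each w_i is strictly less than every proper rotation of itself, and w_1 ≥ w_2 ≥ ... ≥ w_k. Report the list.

emit factor 1: 'g' (i=0, period=1)
emit factor 2: 'fg' (i=1, period=2)
emit factor 3: 'ch' (i=3, period=2)
emit factor 4: 'bdddbh' (i=5, period=6)
emit factor 5: 'acedgcgggedgcagfdchh' (i=11, period=20)
emit factor 6: 'ac' (i=31, period=2)
emit factor 7: 'aaghde' (i=33, period=6)

["g", "fg", "ch", "bdddbh", "acedgcgggedgcagfdchh", "ac", "aaghde"]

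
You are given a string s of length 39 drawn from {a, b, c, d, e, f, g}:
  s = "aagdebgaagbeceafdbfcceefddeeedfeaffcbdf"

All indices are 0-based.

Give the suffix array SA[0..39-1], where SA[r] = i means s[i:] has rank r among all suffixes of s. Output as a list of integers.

rank→(start, suffix):
  0 → (7, 'aagbeceafdbfcceefddeeedfeaffcbdf')
  1 → (0, 'aagdebgaagbeceafdbfcceefddeeedfeaffcbdf')
  2 → (14, 'afdbfcceefddeeedfeaffcbdf')
  3 → (32, 'affcbdf')
  4 → (8, 'agbeceafdbfcceefddeeedfeaffcbdf')
  5 → (1, 'agdebgaagbeceafdbfcceefddeeedfeaffcbdf')
  6 → (36, 'bdf')
  7 → (10, 'beceafdbfcceefddeeedfeaffcbdf')
  8 → (17, 'bfcceefddeeedfeaffcbdf')
  9 → (5, 'bgaagbeceafdbfcceefddeeedfeaffcbdf')
  10 → (35, 'cbdf')
  11 → (19, 'cceefddeeedfeaffcbdf')
  12 → (12, 'ceafdbfcceefddeeedfeaffcbdf')
  13 → (20, 'ceefddeeedfeaffcbdf')
  14 → (16, 'dbfcceefddeeedfeaffcbdf')
  15 → (24, 'ddeeedfeaffcbdf')
  16 → (3, 'debgaagbeceafdbfcceefddeeedfeaffcbdf')
  17 → (25, 'deeedfeaffcbdf')
  18 → (37, 'df')
  19 → (29, 'dfeaffcbdf')
  20 → (13, 'eafdbfcceefddeeedfeaffcbdf')
  21 → (31, 'eaffcbdf')
  22 → (4, 'ebgaagbeceafdbfcceefddeeedfeaffcbdf')
  23 → (11, 'eceafdbfcceefddeeedfeaffcbdf')
  24 → (28, 'edfeaffcbdf')
  25 → (27, 'eedfeaffcbdf')
  26 → (26, 'eeedfeaffcbdf')
  27 → (21, 'eefddeeedfeaffcbdf')
  28 → (22, 'efddeeedfeaffcbdf')
  29 → (38, 'f')
  30 → (34, 'fcbdf')
  31 → (18, 'fcceefddeeedfeaffcbdf')
  32 → (15, 'fdbfcceefddeeedfeaffcbdf')
  33 → (23, 'fddeeedfeaffcbdf')
  34 → (30, 'feaffcbdf')
  35 → (33, 'ffcbdf')
  36 → (6, 'gaagbeceafdbfcceefddeeedfeaffcbdf')
  37 → (9, 'gbeceafdbfcceefddeeedfeaffcbdf')
  38 → (2, 'gdebgaagbeceafdbfcceefddeeedfeaffcbdf')

[7, 0, 14, 32, 8, 1, 36, 10, 17, 5, 35, 19, 12, 20, 16, 24, 3, 25, 37, 29, 13, 31, 4, 11, 28, 27, 26, 21, 22, 38, 34, 18, 15, 23, 30, 33, 6, 9, 2]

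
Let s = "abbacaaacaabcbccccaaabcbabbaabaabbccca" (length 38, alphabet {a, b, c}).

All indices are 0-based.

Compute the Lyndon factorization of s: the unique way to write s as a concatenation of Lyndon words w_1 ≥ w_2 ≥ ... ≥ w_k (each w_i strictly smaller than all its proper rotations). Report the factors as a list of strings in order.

["abbac", "aaacaabcbcccc", "aaabcbabbaabaabbccc", "a"]

emit factor 1: 'abbac' (i=0, period=5)
emit factor 2: 'aaacaabcbcccc' (i=5, period=13)
emit factor 3: 'aaabcbabbaabaabbccc' (i=18, period=19)
emit factor 4: 'a' (i=37, period=1)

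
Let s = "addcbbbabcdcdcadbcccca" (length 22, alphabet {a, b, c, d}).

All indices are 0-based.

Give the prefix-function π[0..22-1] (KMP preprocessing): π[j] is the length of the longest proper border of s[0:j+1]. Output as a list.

[0, 0, 0, 0, 0, 0, 0, 1, 0, 0, 0, 0, 0, 0, 1, 2, 0, 0, 0, 0, 0, 1]

π[0] = 0
j=1 s[j]='d': π[1]=0 (border '')
j=2 s[j]='d': π[2]=0 (border '')
j=3 s[j]='c': π[3]=0 (border '')
j=4 s[j]='b': π[4]=0 (border '')
j=5 s[j]='b': π[5]=0 (border '')
j=6 s[j]='b': π[6]=0 (border '')
j=7 s[j]='a': π[7]=1 (border 'a')
j=8 s[j]='b': k: 1→0; π[8]=0 (border '')
j=9 s[j]='c': π[9]=0 (border '')
j=10 s[j]='d': π[10]=0 (border '')
j=11 s[j]='c': π[11]=0 (border '')
j=12 s[j]='d': π[12]=0 (border '')
j=13 s[j]='c': π[13]=0 (border '')
j=14 s[j]='a': π[14]=1 (border 'a')
j=15 s[j]='d': π[15]=2 (border 'ad')
j=16 s[j]='b': k: 2→0; π[16]=0 (border '')
j=17 s[j]='c': π[17]=0 (border '')
j=18 s[j]='c': π[18]=0 (border '')
j=19 s[j]='c': π[19]=0 (border '')
j=20 s[j]='c': π[20]=0 (border '')
j=21 s[j]='a': π[21]=1 (border 'a')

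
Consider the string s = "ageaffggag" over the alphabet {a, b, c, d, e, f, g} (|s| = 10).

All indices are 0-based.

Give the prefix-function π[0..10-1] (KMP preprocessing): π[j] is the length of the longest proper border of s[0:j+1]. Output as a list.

[0, 0, 0, 1, 0, 0, 0, 0, 1, 2]

π[0] = 0
j=1 s[j]='g': π[1]=0 (border '')
j=2 s[j]='e': π[2]=0 (border '')
j=3 s[j]='a': π[3]=1 (border 'a')
j=4 s[j]='f': k: 1→0; π[4]=0 (border '')
j=5 s[j]='f': π[5]=0 (border '')
j=6 s[j]='g': π[6]=0 (border '')
j=7 s[j]='g': π[7]=0 (border '')
j=8 s[j]='a': π[8]=1 (border 'a')
j=9 s[j]='g': π[9]=2 (border 'ag')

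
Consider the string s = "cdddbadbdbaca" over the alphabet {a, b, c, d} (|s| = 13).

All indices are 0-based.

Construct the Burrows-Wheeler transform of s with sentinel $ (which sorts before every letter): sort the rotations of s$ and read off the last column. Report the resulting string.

rank  rotation        last
    0  $cdddbadbdbaca  a
    1  a$cdddbadbdbac  c
    2  aca$cdddbadbdb  b
    3  adbdbaca$cdddb  b
    4  baca$cdddbadbd  d
    5  badbdbaca$cddd  d
    6  bdbaca$cdddbad  d
    7  ca$cdddbadbdba  a
    8  cdddbadbdbaca$  $
    9  dbaca$cdddbadb  b
   10  dbadbdbaca$cdd  d
   11  dbdbaca$cdddba  a
   12  ddbadbdbaca$cd  d
   13  dddbadbdbaca$c  c

acbbddda$bdadc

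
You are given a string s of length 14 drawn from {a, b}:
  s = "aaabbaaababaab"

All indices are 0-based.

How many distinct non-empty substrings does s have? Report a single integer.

sorted suffixes:
  #0 SA[0]=5  'aaababaab'
  #1 SA[1]=0  'aaabbaaababaab'
  #2 SA[2]=11  'aab'
  #3 SA[3]=6  'aababaab'
  #4 SA[4]=1  'aabbaaababaab'
  #5 SA[5]=12  'ab'
  #6 SA[6]=9  'abaab'
  #7 SA[7]=7  'ababaab'
  #8 SA[8]=2  'abbaaababaab'
  #9 SA[9]=13  'b'
  #10 SA[10]=4  'baaababaab'
  #11 SA[11]=10  'baab'
  #12 SA[12]=8  'babaab'
  #13 SA[13]=3  'bbaaababaab'

SA = [5, 0, 11, 6, 1, 12, 9, 7, 2, 13, 4, 10, 8, 3]
[i] adj suffixes → lcp
  [1] 5/0 → 4 ('aaab')
  [2] 0/11 → 2 ('aa')
  [3] 11/6 → 3 ('aab')
  [4] 6/1 → 3 ('aab')
  [5] 1/12 → 1 ('a')
  [6] 12/9 → 2 ('ab')
  [7] 9/7 → 3 ('aba')
  [8] 7/2 → 2 ('ab')
  [9] 2/13 → 0 ('')
  [10] 13/4 → 1 ('b')
  [11] 4/10 → 3 ('baa')
  [12] 10/8 → 2 ('ba')
  [13] 8/3 → 1 ('b')

n(n+1)/2 = 14·15/2 = 105
Σ LCP = 0 + 4 + 2 + 3 + 3 + 1 + 2 + 3 + 2 + 0 + 1 + 3 + 2 + 1 = 27
distinct = 105 − 27 = 78

78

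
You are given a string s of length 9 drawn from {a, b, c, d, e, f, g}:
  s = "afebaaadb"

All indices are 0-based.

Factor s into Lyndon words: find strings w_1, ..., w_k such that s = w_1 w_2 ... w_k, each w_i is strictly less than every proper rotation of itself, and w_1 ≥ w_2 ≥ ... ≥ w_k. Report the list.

["afeb", "aaadb"]

emit factor 1: 'afeb' (i=0, period=4)
emit factor 2: 'aaadb' (i=4, period=5)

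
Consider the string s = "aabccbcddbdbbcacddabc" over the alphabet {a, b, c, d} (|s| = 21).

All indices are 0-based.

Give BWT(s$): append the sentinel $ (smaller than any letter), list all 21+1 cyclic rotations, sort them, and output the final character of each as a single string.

rank  rotation                last
    0  $aabccbcddbdbbcacddabc  c
    1  aabccbcddbdbbcacddabc$  $
    2  abc$aabccbcddbdbbcacdd  d
    3  abccbcddbdbbcacddabc$a  a
    4  acddabc$aabccbcddbdbbc  c
    5  bbcacddabc$aabccbcddbd  d
    6  bc$aabccbcddbdbbcacdda  a
    7  bcacddabc$aabccbcddbdb  b
    8  bccbcddbdbbcacddabc$aa  a
    9  bcddbdbbcacddabc$aabcc  c
   10  bdbbcacddabc$aabccbcdd  d
   11  c$aabccbcddbdbbcacddab  b
   12  cacddabc$aabccbcddbdbb  b
   13  cbcddbdbbcacddabc$aabc  c
   14  ccbcddbdbbcacddabc$aab  b
   15  cddabc$aabccbcddbdbbca  a
   16  cddbdbbcacddabc$aabccb  b
   17  dabc$aabccbcddbdbbcacd  d
   18  dbbcacddabc$aabccbcddb  b
   19  dbdbbcacddabc$aabccbcd  d
   20  ddabc$aabccbcddbdbbcac  c
   21  ddbdbbcacddabc$aabccbc  c

c$dacdabacdbbcbabdbdcc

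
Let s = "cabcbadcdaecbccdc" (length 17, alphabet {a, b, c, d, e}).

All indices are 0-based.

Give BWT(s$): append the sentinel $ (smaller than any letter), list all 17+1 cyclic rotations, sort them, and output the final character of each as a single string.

rank  rotation            last
    0  $cabcbadcdaecbccdc  c
    1  abcbadcdaecbccdc$c  c
    2  adcdaecbccdc$cabcb  b
    3  aecbccdc$cabcbadcd  d
    4  badcdaecbccdc$cabc  c
    5  bcbadcdaecbccdc$ca  a
    6  bccdc$cabcbadcdaec  c
    7  c$cabcbadcdaecbccd  d
    8  cabcbadcdaecbccdc$  $
    9  cbadcdaecbccdc$cab  b
   10  cbccdc$cabcbadcdae  e
   11  ccdc$cabcbadcdaecb  b
   12  cdaecbccdc$cabcbad  d
   13  cdc$cabcbadcdaecbc  c
   14  daecbccdc$cabcbadc  c
   15  dc$cabcbadcdaecbcc  c
   16  dcdaecbccdc$cabcba  a
   17  ecbccdc$cabcbadcda  a

ccbdcacd$bebdcccaa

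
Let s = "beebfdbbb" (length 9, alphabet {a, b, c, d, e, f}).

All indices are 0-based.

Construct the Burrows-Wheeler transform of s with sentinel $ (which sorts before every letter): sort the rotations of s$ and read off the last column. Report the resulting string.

rank  rotation    last
    0  $beebfdbbb  b
    1  b$beebfdbb  b
    2  bb$beebfdb  b
    3  bbb$beebfd  d
    4  beebfdbbb$  $
    5  bfdbbb$bee  e
    6  dbbb$beebf  f
    7  ebfdbbb$be  e
    8  eebfdbbb$b  b
    9  fdbbb$beeb  b

bbbd$efebb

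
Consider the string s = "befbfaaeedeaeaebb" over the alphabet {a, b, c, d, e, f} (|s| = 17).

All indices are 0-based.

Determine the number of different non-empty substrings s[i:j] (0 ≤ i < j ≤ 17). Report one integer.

rank | idx | suffix
   0 |   5 | aaeedeaeaebb
   1 |  11 | aeaebb
   2 |  13 | aebb
   3 |   6 | aeedeaeaebb
   4 |  16 | b
   5 |  15 | bb
   6 |   0 | befbfaaeedeaeaebb
   7 |   3 | bfaaeedeaeaebb
   8 |   9 | deaeaebb
   9 |  10 | eaeaebb
  10 |  12 | eaebb
  11 |  14 | ebb
  12 |   8 | edeaeaebb
  13 |   7 | eedeaeaebb
  14 |   1 | efbfaaeedeaeaebb
  15 |   4 | faaeedeaeaebb
  16 |   2 | fbfaaeedeaeaebb

SA = [5, 11, 13, 6, 16, 15, 0, 3, 9, 10, 12, 14, 8, 7, 1, 4, 2]
i: (SA[i-1],SA[i]) lcp shared
  1: (5,11) 1 'a'
  2: (11,13) 2 'ae'
  3: (13,6) 2 'ae'
  4: (6,16) 0 ''
  5: (16,15) 1 'b'
  6: (15,0) 1 'b'
  7: (0,3) 1 'b'
  8: (3,9) 0 ''
  9: (9,10) 0 ''
  10: (10,12) 3 'eae'
  11: (12,14) 1 'e'
  12: (14,8) 1 'e'
  13: (8,7) 1 'e'
  14: (7,1) 1 'e'
  15: (1,4) 0 ''
  16: (4,2) 1 'f'

n(n+1)/2 = 17·18/2 = 153
Σ LCP = 0 + 1 + 2 + 2 + 0 + 1 + 1 + 1 + 0 + 0 + 3 + 1 + 1 + 1 + 1 + 0 + 1 = 16
distinct = 153 − 16 = 137

137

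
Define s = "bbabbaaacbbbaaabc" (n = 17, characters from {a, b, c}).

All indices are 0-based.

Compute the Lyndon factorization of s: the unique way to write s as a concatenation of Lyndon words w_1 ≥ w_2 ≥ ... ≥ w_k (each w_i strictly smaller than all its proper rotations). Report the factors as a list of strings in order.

["b", "b", "abb", "aaacbbb", "aaabc"]

emit factor 1: 'b' (i=0, period=1)
emit factor 2: 'b' (i=1, period=1)
emit factor 3: 'abb' (i=2, period=3)
emit factor 4: 'aaacbbb' (i=5, period=7)
emit factor 5: 'aaabc' (i=12, period=5)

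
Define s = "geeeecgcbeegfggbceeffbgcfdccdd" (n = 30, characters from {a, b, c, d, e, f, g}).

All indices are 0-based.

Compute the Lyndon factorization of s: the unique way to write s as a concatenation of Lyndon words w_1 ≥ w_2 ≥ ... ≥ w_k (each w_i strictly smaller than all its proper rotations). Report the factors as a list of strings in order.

emit factor 1: 'g' (i=0, period=1)
emit factor 2: 'e' (i=1, period=1)
emit factor 3: 'e' (i=2, period=1)
emit factor 4: 'e' (i=3, period=1)
emit factor 5: 'e' (i=4, period=1)
emit factor 6: 'cg' (i=5, period=2)
emit factor 7: 'c' (i=7, period=1)
emit factor 8: 'beegfgg' (i=8, period=7)
emit factor 9: 'bceeffbgcfdccdd' (i=15, period=15)

["g", "e", "e", "e", "e", "cg", "c", "beegfgg", "bceeffbgcfdccdd"]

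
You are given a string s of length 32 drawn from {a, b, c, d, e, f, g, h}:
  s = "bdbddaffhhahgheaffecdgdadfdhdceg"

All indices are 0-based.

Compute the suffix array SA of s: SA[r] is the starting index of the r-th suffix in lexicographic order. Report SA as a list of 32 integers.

sorted suffixes:
  #0 SA[0]=23  'adfdhdceg'
  #1 SA[1]=15  'affecdgdadfdhdceg'
  #2 SA[2]=5  'affhhahgheaffecdgdadfdhdceg'
  #3 SA[3]=10  'ahgheaffecdgdadfdhdceg'
  #4 SA[4]=0  'bdbddaffhhahgheaffecdgdadfdhdceg'
  #5 SA[5]=2  'bddaffhhahgheaffecdgdadfdhdceg'
  #6 SA[6]=19  'cdgdadfdhdceg'
  #7 SA[7]=29  'ceg'
  #8 SA[8]=22  'dadfdhdceg'
  #9 SA[9]=4  'daffhhahgheaffecdgdadfdhdceg'
  #10 SA[10]=1  'dbddaffhhahgheaffecdgdadfdhdceg'
  #11 SA[11]=28  'dceg'
  #12 SA[12]=3  'ddaffhhahgheaffecdgdadfdhdceg'
  #13 SA[13]=24  'dfdhdceg'
  #14 SA[14]=20  'dgdadfdhdceg'
  #15 SA[15]=26  'dhdceg'
  #16 SA[16]=14  'eaffecdgdadfdhdceg'
  #17 SA[17]=18  'ecdgdadfdhdceg'
  #18 SA[18]=30  'eg'
  #19 SA[19]=25  'fdhdceg'
  #20 SA[20]=17  'fecdgdadfdhdceg'
  #21 SA[21]=16  'ffecdgdadfdhdceg'
  #22 SA[22]=6  'ffhhahgheaffecdgdadfdhdceg'
  #23 SA[23]=7  'fhhahgheaffecdgdadfdhdceg'
  #24 SA[24]=31  'g'
  #25 SA[25]=21  'gdadfdhdceg'
  #26 SA[26]=12  'gheaffecdgdadfdhdceg'
  #27 SA[27]=9  'hahgheaffecdgdadfdhdceg'
  #28 SA[28]=27  'hdceg'
  #29 SA[29]=13  'heaffecdgdadfdhdceg'
  #30 SA[30]=11  'hgheaffecdgdadfdhdceg'
  #31 SA[31]=8  'hhahgheaffecdgdadfdhdceg'

[23, 15, 5, 10, 0, 2, 19, 29, 22, 4, 1, 28, 3, 24, 20, 26, 14, 18, 30, 25, 17, 16, 6, 7, 31, 21, 12, 9, 27, 13, 11, 8]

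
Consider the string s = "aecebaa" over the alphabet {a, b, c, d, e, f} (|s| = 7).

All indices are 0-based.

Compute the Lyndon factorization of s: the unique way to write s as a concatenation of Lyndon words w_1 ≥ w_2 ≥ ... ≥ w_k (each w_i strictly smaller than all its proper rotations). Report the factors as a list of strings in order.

["aeceb", "a", "a"]

emit factor 1: 'aeceb' (i=0, period=5)
emit factor 2: 'a' (i=5, period=1)
emit factor 3: 'a' (i=6, period=1)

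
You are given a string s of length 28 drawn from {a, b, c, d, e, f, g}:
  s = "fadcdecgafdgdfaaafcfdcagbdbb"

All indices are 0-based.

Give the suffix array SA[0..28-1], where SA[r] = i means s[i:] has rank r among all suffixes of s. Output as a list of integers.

[14, 15, 1, 16, 8, 22, 27, 26, 24, 21, 3, 18, 6, 25, 20, 2, 4, 12, 10, 5, 13, 0, 17, 19, 9, 7, 23, 11]

rank→(start, suffix):
  0 → (14, 'aaafcfdcagbdbb')
  1 → (15, 'aafcfdcagbdbb')
  2 → (1, 'adcdecgafdgdfaaafcfdcagbdbb')
  3 → (16, 'afcfdcagbdbb')
  4 → (8, 'afdgdfaaafcfdcagbdbb')
  5 → (22, 'agbdbb')
  6 → (27, 'b')
  7 → (26, 'bb')
  8 → (24, 'bdbb')
  9 → (21, 'cagbdbb')
  10 → (3, 'cdecgafdgdfaaafcfdcagbdbb')
  11 → (18, 'cfdcagbdbb')
  12 → (6, 'cgafdgdfaaafcfdcagbdbb')
  13 → (25, 'dbb')
  14 → (20, 'dcagbdbb')
  15 → (2, 'dcdecgafdgdfaaafcfdcagbdbb')
  16 → (4, 'decgafdgdfaaafcfdcagbdbb')
  17 → (12, 'dfaaafcfdcagbdbb')
  18 → (10, 'dgdfaaafcfdcagbdbb')
  19 → (5, 'ecgafdgdfaaafcfdcagbdbb')
  20 → (13, 'faaafcfdcagbdbb')
  21 → (0, 'fadcdecgafdgdfaaafcfdcagbdbb')
  22 → (17, 'fcfdcagbdbb')
  23 → (19, 'fdcagbdbb')
  24 → (9, 'fdgdfaaafcfdcagbdbb')
  25 → (7, 'gafdgdfaaafcfdcagbdbb')
  26 → (23, 'gbdbb')
  27 → (11, 'gdfaaafcfdcagbdbb')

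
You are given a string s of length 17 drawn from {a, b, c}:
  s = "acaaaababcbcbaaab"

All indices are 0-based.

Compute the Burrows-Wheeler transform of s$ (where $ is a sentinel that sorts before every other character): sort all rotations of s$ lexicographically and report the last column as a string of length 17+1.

bcbaaaaab$acacaabb

rank  rotation            last
    0  $acaaaababcbcbaaab  b
    1  aaaababcbcbaaab$ac  c
    2  aaab$acaaaababcbcb  b
    3  aaababcbcbaaab$aca  a
    4  aab$acaaaababcbcba  a
    5  aababcbcbaaab$acaa  a
    6  ab$acaaaababcbcbaa  a
    7  ababcbcbaaab$acaaa  a
    8  abcbcbaaab$acaaaab  b
    9  acaaaababcbcbaaab$  $
   10  b$acaaaababcbcbaaa  a
   11  baaab$acaaaababcbc  c
   12  babcbcbaaab$acaaaa  a
   13  bcbaaab$acaaaababc  c
   14  bcbcbaaab$acaaaaba  a
   15  caaaababcbcbaaab$a  a
   16  cbaaab$acaaaababcb  b
   17  cbcbaaab$acaaaabab  b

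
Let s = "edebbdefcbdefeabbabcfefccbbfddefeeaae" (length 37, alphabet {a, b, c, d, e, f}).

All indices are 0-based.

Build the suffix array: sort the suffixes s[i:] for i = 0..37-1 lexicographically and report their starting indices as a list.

[34, 14, 17, 35, 16, 15, 3, 25, 18, 4, 9, 26, 24, 8, 23, 19, 28, 1, 5, 10, 29, 36, 33, 13, 2, 0, 32, 6, 21, 11, 30, 7, 22, 27, 12, 31, 20]

sorted suffixes:
  #0 SA[0]=34  'aae'
  #1 SA[1]=14  'abbabcfefccbbfddefeeaae'
  #2 SA[2]=17  'abcfefccbbfddefeeaae'
  #3 SA[3]=35  'ae'
  #4 SA[4]=16  'babcfefccbbfddefeeaae'
  #5 SA[5]=15  'bbabcfefccbbfddefeeaae'
  #6 SA[6]=3  'bbdefcbdefeabbabcfefccbbfddefeeaae'
  #7 SA[7]=25  'bbfddefeeaae'
  #8 SA[8]=18  'bcfefccbbfddefeeaae'
  #9 SA[9]=4  'bdefcbdefeabbabcfefccbbfddefeeaae'
  #10 SA[10]=9  'bdefeabbabcfefccbbfddefeeaae'
  #11 SA[11]=26  'bfddefeeaae'
  #12 SA[12]=24  'cbbfddefeeaae'
  #13 SA[13]=8  'cbdefeabbabcfefccbbfddefeeaae'
  #14 SA[14]=23  'ccbbfddefeeaae'
  #15 SA[15]=19  'cfefccbbfddefeeaae'
  #16 SA[16]=28  'ddefeeaae'
  #17 SA[17]=1  'debbdefcbdefeabbabcfefccbbfddefeeaae'
  #18 SA[18]=5  'defcbdefeabbabcfefccbbfddefeeaae'
  #19 SA[19]=10  'defeabbabcfefccbbfddefeeaae'
  #20 SA[20]=29  'defeeaae'
  #21 SA[21]=36  'e'
  #22 SA[22]=33  'eaae'
  #23 SA[23]=13  'eabbabcfefccbbfddefeeaae'
  #24 SA[24]=2  'ebbdefcbdefeabbabcfefccbbfddefeeaae'
  #25 SA[25]=0  'edebbdefcbdefeabbabcfefccbbfddefeeaae'
  #26 SA[26]=32  'eeaae'
  #27 SA[27]=6  'efcbdefeabbabcfefccbbfddefeeaae'
  #28 SA[28]=21  'efccbbfddefeeaae'
  #29 SA[29]=11  'efeabbabcfefccbbfddefeeaae'
  #30 SA[30]=30  'efeeaae'
  #31 SA[31]=7  'fcbdefeabbabcfefccbbfddefeeaae'
  #32 SA[32]=22  'fccbbfddefeeaae'
  #33 SA[33]=27  'fddefeeaae'
  #34 SA[34]=12  'feabbabcfefccbbfddefeeaae'
  #35 SA[35]=31  'feeaae'
  #36 SA[36]=20  'fefccbbfddefeeaae'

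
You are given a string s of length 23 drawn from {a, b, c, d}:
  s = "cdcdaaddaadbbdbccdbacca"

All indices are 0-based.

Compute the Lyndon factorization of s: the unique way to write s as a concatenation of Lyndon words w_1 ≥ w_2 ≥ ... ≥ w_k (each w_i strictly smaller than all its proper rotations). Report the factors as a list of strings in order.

emit factor 1: 'cd' (i=0, period=2)
emit factor 2: 'cd' (i=2, period=2)
emit factor 3: 'aadd' (i=4, period=4)
emit factor 4: 'aadbbdbccdbacc' (i=8, period=14)
emit factor 5: 'a' (i=22, period=1)

["cd", "cd", "aadd", "aadbbdbccdbacc", "a"]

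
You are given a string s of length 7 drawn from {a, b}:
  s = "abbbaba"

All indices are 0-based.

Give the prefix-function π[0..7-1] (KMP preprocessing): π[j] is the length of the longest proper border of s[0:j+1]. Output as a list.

[0, 0, 0, 0, 1, 2, 1]

π[0] = 0
j=1 s[j]='b': π[1]=0 (border '')
j=2 s[j]='b': π[2]=0 (border '')
j=3 s[j]='b': π[3]=0 (border '')
j=4 s[j]='a': π[4]=1 (border 'a')
j=5 s[j]='b': π[5]=2 (border 'ab')
j=6 s[j]='a': k: 2→0; π[6]=1 (border 'a')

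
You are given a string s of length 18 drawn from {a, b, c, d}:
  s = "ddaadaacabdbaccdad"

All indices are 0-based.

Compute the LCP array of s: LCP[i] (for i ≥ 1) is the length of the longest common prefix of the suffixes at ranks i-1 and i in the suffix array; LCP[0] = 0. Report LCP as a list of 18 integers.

[0, 2, 1, 1, 2, 1, 2, 0, 1, 0, 1, 1, 0, 1, 3, 2, 1, 1]

rank | idx | suffix
   0 |   5 | aacabdbaccdad
   1 |   2 | aadaacabdbaccdad
   2 |   8 | abdbaccdad
   3 |   6 | acabdbaccdad
   4 |  12 | accdad
   5 |  16 | ad
   6 |   3 | adaacabdbaccdad
   7 |  11 | baccdad
   8 |   9 | bdbaccdad
   9 |   7 | cabdbaccdad
  10 |  13 | ccdad
  11 |  14 | cdad
  12 |  17 | d
  13 |   4 | daacabdbaccdad
  14 |   1 | daadaacabdbaccdad
  15 |  15 | dad
  16 |  10 | dbaccdad
  17 |   0 | ddaadaacabdbaccdad

SA = [5, 2, 8, 6, 12, 16, 3, 11, 9, 7, 13, 14, 17, 4, 1, 15, 10, 0]
i: (SA[i-1],SA[i]) lcp shared
  1: (5,2) 2 'aa'
  2: (2,8) 1 'a'
  3: (8,6) 1 'a'
  4: (6,12) 2 'ac'
  5: (12,16) 1 'a'
  6: (16,3) 2 'ad'
  7: (3,11) 0 ''
  8: (11,9) 1 'b'
  9: (9,7) 0 ''
  10: (7,13) 1 'c'
  11: (13,14) 1 'c'
  12: (14,17) 0 ''
  13: (17,4) 1 'd'
  14: (4,1) 3 'daa'
  15: (1,15) 2 'da'
  16: (15,10) 1 'd'
  17: (10,0) 1 'd'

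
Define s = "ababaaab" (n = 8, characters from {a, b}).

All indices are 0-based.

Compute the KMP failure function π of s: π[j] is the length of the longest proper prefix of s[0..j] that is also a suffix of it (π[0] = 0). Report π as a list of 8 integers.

π[0] = 0
j=1 s[j]='b': π[1]=0 (border '')
j=2 s[j]='a': π[2]=1 (border 'a')
j=3 s[j]='b': π[3]=2 (border 'ab')
j=4 s[j]='a': π[4]=3 (border 'aba')
j=5 s[j]='a': k: 3→1→0; π[5]=1 (border 'a')
j=6 s[j]='a': k: 1→0; π[6]=1 (border 'a')
j=7 s[j]='b': π[7]=2 (border 'ab')

[0, 0, 1, 2, 3, 1, 1, 2]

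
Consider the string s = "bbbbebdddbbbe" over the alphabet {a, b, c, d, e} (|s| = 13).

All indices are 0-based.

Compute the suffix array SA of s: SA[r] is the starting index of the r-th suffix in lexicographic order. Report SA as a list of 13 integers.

sorted suffixes:
  #0 SA[0]=0  'bbbbebdddbbbe'
  #1 SA[1]=9  'bbbe'
  #2 SA[2]=1  'bbbebdddbbbe'
  #3 SA[3]=10  'bbe'
  #4 SA[4]=2  'bbebdddbbbe'
  #5 SA[5]=5  'bdddbbbe'
  #6 SA[6]=11  'be'
  #7 SA[7]=3  'bebdddbbbe'
  #8 SA[8]=8  'dbbbe'
  #9 SA[9]=7  'ddbbbe'
  #10 SA[10]=6  'dddbbbe'
  #11 SA[11]=12  'e'
  #12 SA[12]=4  'ebdddbbbe'

[0, 9, 1, 10, 2, 5, 11, 3, 8, 7, 6, 12, 4]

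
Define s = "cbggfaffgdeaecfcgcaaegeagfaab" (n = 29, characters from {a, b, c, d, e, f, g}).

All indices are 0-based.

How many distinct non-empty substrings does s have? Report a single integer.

407

rank | idx | suffix
   0 |  26 | aab
   1 |  18 | aaegeagfaab
   2 |  27 | ab
   3 |  11 | aecfcgcaaegeagfaab
   4 |  19 | aegeagfaab
   5 |   5 | affgdeaecfcgcaaegeagfaab
   6 |  23 | agfaab
   7 |  28 | b
   8 |   1 | bggfaffgdeaecfcgcaaegeagfaab
   9 |  17 | caaegeagfaab
  10 |   0 | cbggfaffgdeaecfcgcaaegeagfaab
  11 |  13 | cfcgcaaegeagfaab
  12 |  15 | cgcaaegeagfaab
  13 |   9 | deaecfcgcaaegeagfaab
  14 |  10 | eaecfcgcaaegeagfaab
  15 |  22 | eagfaab
  16 |  12 | ecfcgcaaegeagfaab
  17 |  20 | egeagfaab
  18 |  25 | faab
  19 |   4 | faffgdeaecfcgcaaegeagfaab
  20 |  14 | fcgcaaegeagfaab
  21 |   6 | ffgdeaecfcgcaaegeagfaab
  22 |   7 | fgdeaecfcgcaaegeagfaab
  23 |  16 | gcaaegeagfaab
  24 |   8 | gdeaecfcgcaaegeagfaab
  25 |  21 | geagfaab
  26 |  24 | gfaab
  27 |   3 | gfaffgdeaecfcgcaaegeagfaab
  28 |   2 | ggfaffgdeaecfcgcaaegeagfaab

SA = [26, 18, 27, 11, 19, 5, 23, 28, 1, 17, 0, 13, 15, 9, 10, 22, 12, 20, 25, 4, 14, 6, 7, 16, 8, 21, 24, 3, 2]
rank  pair      lcp
   1  s[26:],s[18:]  2  'aa'
   2  s[18:],s[27:]  1  'a'
   3  s[27:],s[11:]  1  'a'
   4  s[11:],s[19:]  2  'ae'
   5  s[19:],s[5:]  1  'a'
   6  s[5:],s[23:]  1  'a'
   7  s[23:],s[28:]  0  ''
   8  s[28:],s[1:]  1  'b'
   9  s[1:],s[17:]  0  ''
  10  s[17:],s[0:]  1  'c'
  11  s[0:],s[13:]  1  'c'
  12  s[13:],s[15:]  1  'c'
  13  s[15:],s[9:]  0  ''
  14  s[9:],s[10:]  0  ''
  15  s[10:],s[22:]  2  'ea'
  16  s[22:],s[12:]  1  'e'
  17  s[12:],s[20:]  1  'e'
  18  s[20:],s[25:]  0  ''
  19  s[25:],s[4:]  2  'fa'
  20  s[4:],s[14:]  1  'f'
  21  s[14:],s[6:]  1  'f'
  22  s[6:],s[7:]  1  'f'
  23  s[7:],s[16:]  0  ''
  24  s[16:],s[8:]  1  'g'
  25  s[8:],s[21:]  1  'g'
  26  s[21:],s[24:]  1  'g'
  27  s[24:],s[3:]  3  'gfa'
  28  s[3:],s[2:]  1  'g'

n(n+1)/2 = 29·30/2 = 435
Σ LCP = 0 + 2 + 1 + 1 + 2 + 1 + 1 + 0 + 1 + 0 + 1 + 1 + 1 + 0 + 0 + 2 + 1 + 1 + 0 + 2 + 1 + 1 + 1 + 0 + 1 + 1 + 1 + 3 + 1 = 28
distinct = 435 − 28 = 407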